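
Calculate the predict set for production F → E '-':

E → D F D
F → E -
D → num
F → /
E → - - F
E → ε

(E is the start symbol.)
{ '-', 'num' }

PREDICT(F → E '-') = (FIRST(RHS) \ {ε}) ∪ (FOLLOW(F) if ε ∈ FIRST(RHS), i.e. RHS ⇒* ε)
FIRST(E) = { '-', 'num', ε }
FIRST(E '-') = { '-', 'num' }
ε ∉ FIRST(E '-'), so FOLLOW(F) is not added.
PREDICT(F → E '-') = { '-', 'num' }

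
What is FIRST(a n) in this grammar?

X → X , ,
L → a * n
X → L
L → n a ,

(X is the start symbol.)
{ 'a' }

To compute FIRST(a n), process the symbols left to right:
Symbol a is a terminal. Add 'a' and stop.
FIRST(a n) = { 'a' }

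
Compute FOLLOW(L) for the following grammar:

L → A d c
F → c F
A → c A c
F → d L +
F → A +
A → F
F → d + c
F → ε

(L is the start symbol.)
To compute FOLLOW(L), find every occurrence of L on a right-hand side N → α L β: add FIRST(β) \ {ε}, and if β is empty or nullable also add FOLLOW(N). Iterate to a fixed point.

L is the start symbol, so $ ∈ FOLLOW(L).
In F → d L +: L is followed by '+', add FIRST('+') \ {ε} = { '+' }

Taking the union: FOLLOW(L) = { $, '+' }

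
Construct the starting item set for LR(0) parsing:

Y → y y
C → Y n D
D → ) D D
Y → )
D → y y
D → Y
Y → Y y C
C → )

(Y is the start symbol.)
{ [Y → . )], [Y → . Y y C], [Y → . y y], [Y' → . Y] }

First, augment the grammar with Y' → Y
I₀ = CLOSURE({ [Y' → . Y] }):
  [Y' → . Y] has the dot before Y: add [Y → . y y], [Y → . )], [Y → . Y y C]
No further items can be added.

I₀ = { [Y → . )], [Y → . Y y C], [Y → . y y], [Y' → . Y] }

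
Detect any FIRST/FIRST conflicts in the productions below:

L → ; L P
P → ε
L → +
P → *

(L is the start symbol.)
No FIRST/FIRST conflicts.

A FIRST/FIRST conflict occurs when two productions N → α and N → β for the same non-terminal have FIRST(α) ∩ FIRST(β) ≠ ∅ (with ε ∈ FIRST of a nullable right-hand side, so two nullable alternatives also conflict).

Productions for L:
  L → ; L P: FIRST = { ';' }
  L → +: FIRST = { '+' }
Productions for P:
  P → ε: FIRST = { ε }
  P → *: FIRST = { '*' }

All alternatives of each non-terminal have pairwise disjoint FIRST sets.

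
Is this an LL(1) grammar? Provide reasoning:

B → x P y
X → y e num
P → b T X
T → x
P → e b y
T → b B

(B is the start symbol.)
Yes, the grammar is LL(1).

A grammar is LL(1) if for each non-terminal N with multiple productions, the predict sets of those productions are pairwise disjoint, where PREDICT(N → α) = (FIRST(α) \ {ε}) ∪ (FOLLOW(N) if α ⇒* ε).

For P:
  PREDICT(P → b T X) = { 'b' }
  PREDICT(P → e b y) = { 'e' }
For T:
  PREDICT(T → x) = { 'x' }
  PREDICT(T → b B) = { 'b' }
B, X have a single production, so nothing to check there.

All predict sets are disjoint. The grammar IS LL(1).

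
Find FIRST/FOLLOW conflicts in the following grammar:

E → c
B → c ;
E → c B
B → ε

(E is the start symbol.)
A FIRST/FOLLOW conflict occurs when a non-terminal N has a nullable alternative N → β (β ⇒* ε) and another alternative N → α with FIRST(α) ∩ FOLLOW(N) ≠ ∅: on such a lookahead the parser cannot decide between expanding α and letting N vanish via β.

Nullable non-terminals: B.

B: nullable alternative(s) B → ε; FOLLOW(B) = { $ }
  B → c ;: FIRST \ {ε} = { 'c' } — disjoint from FOLLOW(B)
  B → ε: FIRST \ {ε} = { } — this is the only nullable alternative, skip

E has no nullable alternative, so no FIRST/FOLLOW check is needed there.

No FIRST/FOLLOW conflicts found.

Answer: No FIRST/FOLLOW conflicts.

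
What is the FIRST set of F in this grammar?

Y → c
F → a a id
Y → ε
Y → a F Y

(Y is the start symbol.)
To compute FIRST(F), examine every production with F on the left-hand side, reading each right-hand side left to right until a non-nullable symbol is reached.

From F → a a id:
  - a is a terminal: add 'a' and stop

Collecting: FIRST(F) = { 'a' }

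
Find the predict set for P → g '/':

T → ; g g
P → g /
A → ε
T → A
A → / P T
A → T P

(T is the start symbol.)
PREDICT(P → g '/') = (FIRST(RHS) \ {ε}) ∪ (FOLLOW(P) if ε ∈ FIRST(RHS), i.e. RHS ⇒* ε)
FIRST(g '/') = { 'g' }
ε ∉ FIRST(g '/'), so FOLLOW(P) is not added.
PREDICT(P → g '/') = { 'g' }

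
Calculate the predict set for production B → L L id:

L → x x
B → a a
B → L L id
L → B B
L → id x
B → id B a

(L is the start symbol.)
PREDICT(B → L L id) = (FIRST(RHS) \ {ε}) ∪ (FOLLOW(B) if ε ∈ FIRST(RHS), i.e. RHS ⇒* ε)
FIRST(L) = { 'a', 'id', 'x' }
FIRST(L L id) = { 'a', 'id', 'x' }
ε ∉ FIRST(L L id), so FOLLOW(B) is not added.
PREDICT(B → L L id) = { 'a', 'id', 'x' }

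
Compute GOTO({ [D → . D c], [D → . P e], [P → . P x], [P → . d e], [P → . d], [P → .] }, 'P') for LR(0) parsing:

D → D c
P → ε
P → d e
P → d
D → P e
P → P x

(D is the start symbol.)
{ [D → P . e], [P → P . x] }

GOTO(I, 'P') = CLOSURE({ [A → αX.β] : [A → α.Xβ] ∈ I, X = 'P' })

Items with dot before 'P', with the dot advanced:
  [D → . P e] → [D → P . e]
  [P → . P x] → [P → P . x]
Closure adds nothing (no advanced item has the dot before a non-terminal).

GOTO = { [D → P . e], [P → P . x] }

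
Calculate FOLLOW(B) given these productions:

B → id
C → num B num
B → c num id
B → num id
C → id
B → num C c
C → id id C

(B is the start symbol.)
{ $, 'num' }

To compute FOLLOW(B), find every occurrence of B on a right-hand side N → α B β: add FIRST(β) \ {ε}, and if β is empty or nullable also add FOLLOW(N). Iterate to a fixed point.

B is the start symbol, so $ ∈ FOLLOW(B).
In C → num B num: B is followed by num, add FIRST(num) \ {ε} = { 'num' }

Taking the union: FOLLOW(B) = { $, 'num' }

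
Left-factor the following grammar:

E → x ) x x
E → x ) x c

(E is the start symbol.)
E → x ) x E'
E' → x
E' → c

Left-factoring transforms A → αβ₁ | αβ₂ into A → αA' and A' → β₁ | β₂
(α is the longest common prefix among the alternatives). Repeat until
no nonterminal has two alternatives with a common prefix.

Round 1: E has alternatives sharing prefix 'x ) x'. Introduce E': E → x ) x E'
  Add: E' → x
  Add: E' → c

No remaining common prefixes — done.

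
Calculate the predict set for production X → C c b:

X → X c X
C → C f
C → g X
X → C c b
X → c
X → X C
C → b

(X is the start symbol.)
{ 'b', 'g' }

PREDICT(X → C c b) = (FIRST(RHS) \ {ε}) ∪ (FOLLOW(X) if ε ∈ FIRST(RHS), i.e. RHS ⇒* ε)
FIRST(C) = { 'b', 'g' }
FIRST(C c b) = { 'b', 'g' }
ε ∉ FIRST(C c b), so FOLLOW(X) is not added.
PREDICT(X → C c b) = { 'b', 'g' }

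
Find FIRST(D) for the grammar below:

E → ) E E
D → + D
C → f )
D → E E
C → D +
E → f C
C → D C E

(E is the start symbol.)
{ ')', '+', 'f' }

FIRST sets of the other non-terminals involved (by the same procedure, iterated to a fixed point):
  FIRST(E) = { ')', 'f' }

From D → + D:
  - '+' is a terminal: add '+' and stop
From D → E E:
  - E is a non-terminal: add FIRST(E) \ {ε} = { ')', 'f' }
    E is not nullable, so stop

Collecting: FIRST(D) = { ')', '+', 'f' }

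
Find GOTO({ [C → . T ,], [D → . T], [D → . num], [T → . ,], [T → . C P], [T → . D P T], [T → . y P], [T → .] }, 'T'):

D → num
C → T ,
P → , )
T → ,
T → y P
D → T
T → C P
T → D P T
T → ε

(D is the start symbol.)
{ [C → T . ,], [D → T .] }

GOTO(I, 'T') = CLOSURE({ [A → αX.β] : [A → α.Xβ] ∈ I, X = 'T' })

Items with dot before 'T', with the dot advanced:
  [C → . T ,] → [C → T . ,]
  [D → . T] → [D → T .]
Closure adds nothing (no advanced item has the dot before a non-terminal).

GOTO = { [C → T . ,], [D → T .] }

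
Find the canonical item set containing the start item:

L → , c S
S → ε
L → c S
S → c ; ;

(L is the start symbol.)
First, augment the grammar with L' → L
I₀ = CLOSURE({ [L' → . L] }):
  [L' → . L] has the dot before L: add [L → . , c S], [L → . c S]
No further items can be added.

I₀ = { [L → . , c S], [L → . c S], [L' → . L] }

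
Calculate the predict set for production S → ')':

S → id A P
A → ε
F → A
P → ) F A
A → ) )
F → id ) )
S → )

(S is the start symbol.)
{ ')' }

PREDICT(S → ')') = (FIRST(RHS) \ {ε}) ∪ (FOLLOW(S) if ε ∈ FIRST(RHS), i.e. RHS ⇒* ε)
FIRST(')') = { ')' }
ε ∉ FIRST(')'), so FOLLOW(S) is not added.
PREDICT(S → ')') = { ')' }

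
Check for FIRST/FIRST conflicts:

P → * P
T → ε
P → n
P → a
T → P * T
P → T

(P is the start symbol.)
A FIRST/FIRST conflict occurs when two productions N → α and N → β for the same non-terminal have FIRST(α) ∩ FIRST(β) ≠ ∅ (with ε ∈ FIRST of a nullable right-hand side, so two nullable alternatives also conflict).

FIRST sets of the non-terminals at (or reachable through a nullable prefix from) the front of some alternative:
  FIRST(T) = { '*', 'a', 'n', ε }
  FIRST(P) = { '*', 'a', 'n', ε }

Productions for P:
  P → * P: FIRST = { '*' }
  P → n: FIRST = { 'n' }
  P → a: FIRST = { 'a' }
  P → T: FIRST = { '*', 'a', 'n', ε }
Productions for T:
  T → ε: FIRST = { ε }
  T → P * T: FIRST = { '*', 'a', 'n' }

Conflict for P: P → * P and P → T
  Overlap: { '*' }
Conflict for P: P → n and P → T
  Overlap: { 'n' }
Conflict for P: P → a and P → T
  Overlap: { 'a' }

Answer: Yes. P → '*' P / P → T on { '*' }; P → n / P → T on { 'n' }; P → a / P → T on { 'a' }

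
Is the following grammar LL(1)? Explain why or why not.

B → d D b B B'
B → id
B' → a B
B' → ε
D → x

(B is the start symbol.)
No. Predict set conflict for B': { 'a' }

Relevant sets:
  FOLLOW(B') = { $, 'a' }

For B:
  PREDICT(B → d D b B B') = { 'd' }
  PREDICT(B → id) = { 'id' }
For B':
  PREDICT(B' → a B) = { 'a' }
  PREDICT(B' → ε) = { $, 'a' }
D has a single production, so nothing to check there.

Conflict found: Predict set conflict for B': { 'a' }
The grammar is NOT LL(1).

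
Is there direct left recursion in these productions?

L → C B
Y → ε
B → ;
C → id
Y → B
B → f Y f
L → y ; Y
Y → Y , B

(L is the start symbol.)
Yes, Y is left-recursive

L → C B: starts with C
Y → ε: starts with ε
B → ;: starts with ';'
C → id: starts with id
Y → B: starts with B
B → f Y f: starts with f
L → y ; Y: starts with y
Y → Y , B: LEFT RECURSIVE (starts with Y)

The grammar has direct left recursion on: Y.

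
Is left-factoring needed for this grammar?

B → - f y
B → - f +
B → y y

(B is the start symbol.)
Left-factoring is needed when two productions for the same non-terminal
share a common prefix on the right-hand side.

Productions for B:
  B → - f y
  B → - f +
  B → y y

Found common prefix '- f' in productions for B

Answer: Yes, B has productions with common prefix '- f'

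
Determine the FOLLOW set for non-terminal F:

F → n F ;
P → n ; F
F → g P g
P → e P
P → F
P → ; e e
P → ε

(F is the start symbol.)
To compute FOLLOW(F), find every occurrence of F on a right-hand side N → α F β: add FIRST(β) \ {ε}, and if β is empty or nullable also add FOLLOW(N). Iterate to a fixed point.

F is the start symbol, so $ ∈ FOLLOW(F).
In F → n F ;: F is followed by ';', add FIRST(';') \ {ε} = { ';' }
In P → n ; F: F is at the end, add FOLLOW(P)
In P → F: F is at the end, add FOLLOW(P)

The FOLLOW sets referred to above (computed the same way, to a fixed point):
  FOLLOW(P) = { 'g' }

Taking the union: FOLLOW(F) = { $, ';', 'g' }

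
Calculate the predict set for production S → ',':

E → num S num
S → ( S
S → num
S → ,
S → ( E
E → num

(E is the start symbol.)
{ ',' }

PREDICT(S → ',') = (FIRST(RHS) \ {ε}) ∪ (FOLLOW(S) if ε ∈ FIRST(RHS), i.e. RHS ⇒* ε)
FIRST(',') = { ',' }
ε ∉ FIRST(','), so FOLLOW(S) is not added.
PREDICT(S → ',') = { ',' }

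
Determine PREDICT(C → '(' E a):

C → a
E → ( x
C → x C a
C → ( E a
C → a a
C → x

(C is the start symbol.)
{ '(' }

PREDICT(C → '(' E a) = (FIRST(RHS) \ {ε}) ∪ (FOLLOW(C) if ε ∈ FIRST(RHS), i.e. RHS ⇒* ε)
FIRST('(' E a) = { '(' }
ε ∉ FIRST('(' E a), so FOLLOW(C) is not added.
PREDICT(C → '(' E a) = { '(' }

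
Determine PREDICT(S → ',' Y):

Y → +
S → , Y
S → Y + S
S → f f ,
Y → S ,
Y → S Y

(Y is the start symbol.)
PREDICT(S → ',' Y) = (FIRST(RHS) \ {ε}) ∪ (FOLLOW(S) if ε ∈ FIRST(RHS), i.e. RHS ⇒* ε)
FIRST(',' Y) = { ',' }
ε ∉ FIRST(',' Y), so FOLLOW(S) is not added.
PREDICT(S → ',' Y) = { ',' }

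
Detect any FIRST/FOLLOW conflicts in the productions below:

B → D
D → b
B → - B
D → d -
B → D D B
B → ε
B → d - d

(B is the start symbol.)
Nullable non-terminals: B.
FIRST sets used below: FIRST(D) = { 'b', 'd' }

B: nullable alternative(s) B → ε; FOLLOW(B) = { $ }
  B → D: FIRST \ {ε} = { 'b', 'd' } — disjoint from FOLLOW(B)
  B → - B: FIRST \ {ε} = { '-' } — disjoint from FOLLOW(B)
  B → D D B: FIRST \ {ε} = { 'b', 'd' } — disjoint from FOLLOW(B)
  B → ε: FIRST \ {ε} = { } — this is the only nullable alternative, skip
  B → d - d: FIRST \ {ε} = { 'd' } — disjoint from FOLLOW(B)

D has no nullable alternative, so no FIRST/FOLLOW check is needed there.

No FIRST/FOLLOW conflicts found.

Answer: No FIRST/FOLLOW conflicts.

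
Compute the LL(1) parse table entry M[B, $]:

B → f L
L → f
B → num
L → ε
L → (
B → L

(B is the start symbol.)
To find M[B, $], we find productions for B where $ is in the predict set (PREDICT(N → α) = (FIRST(α) \ {ε}) ∪ (FOLLOW(N) if α ⇒* ε)).

Relevant sets:
  FIRST(L) = { '(', 'f', ε }
  FOLLOW(B) = { $ }

B → f L: PREDICT = { 'f' }
B → num: PREDICT = { 'num' }
B → L: PREDICT = { $, '(', 'f' }
  $ is in predict set, so this production goes in M[B, $]

M[B, $] = B → L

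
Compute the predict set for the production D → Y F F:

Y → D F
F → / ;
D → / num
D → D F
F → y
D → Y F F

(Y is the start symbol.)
{ '/' }

PREDICT(D → Y F F) = (FIRST(RHS) \ {ε}) ∪ (FOLLOW(D) if ε ∈ FIRST(RHS), i.e. RHS ⇒* ε)
FIRST(Y) = { '/' }
FIRST(Y F F) = { '/' }
ε ∉ FIRST(Y F F), so FOLLOW(D) is not added.
PREDICT(D → Y F F) = { '/' }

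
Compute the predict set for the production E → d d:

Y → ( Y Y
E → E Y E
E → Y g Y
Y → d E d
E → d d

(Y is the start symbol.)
PREDICT(E → d d) = (FIRST(RHS) \ {ε}) ∪ (FOLLOW(E) if ε ∈ FIRST(RHS), i.e. RHS ⇒* ε)
FIRST(d d) = { 'd' }
ε ∉ FIRST(d d), so FOLLOW(E) is not added.
PREDICT(E → d d) = { 'd' }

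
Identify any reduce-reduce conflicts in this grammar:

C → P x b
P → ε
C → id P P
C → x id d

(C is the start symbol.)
A reduce-reduce conflict occurs when an LR(0) state has two complete items [A → α .] and [B → β .] — both call for a reduction, and with no lookahead the parser cannot choose between them.

Augment with C' → C and build the canonical LR(0) collection (I0 = CLOSURE({[C' → . C]}), then GOTO on every symbol after a dot until no new states appear). It has 11 states:
  I0: { [C → . P x b], [C → . id P P], [C → . x id d], [C' → . C], [P → .] }  — shift, reduce
  I1: { [C' → C .] }  — accept
  I2: { [C → P . x b] }  — shift
  I3: { [C → id . P P], [P → .] }  — reduce
  I4: { [C → x . id d] }  — shift
  I5: { [C → x id . d] }  — shift
  I6: { [C → x id d .] }  — reduce
  I7: { [C → id P . P], [P → .] }  — reduce
  I8: { [C → id P P .] }  — reduce
  I9: { [C → P x . b] }  — shift
  I10: { [C → P x b .] }  — reduce

No state contains more than one complete item.

Answer: No reduce-reduce conflicts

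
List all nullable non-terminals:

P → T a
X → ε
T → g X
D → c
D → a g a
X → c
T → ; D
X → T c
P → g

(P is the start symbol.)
{ 'X' }

ε-productions: X → ε
So X is immediately nullable.
No further non-terminal can be added: every production for the remaining non-terminals contains a terminal or a non-nullable non-terminal.
Nullable = { 'X' }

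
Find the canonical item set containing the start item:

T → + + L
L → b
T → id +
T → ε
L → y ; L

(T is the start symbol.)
First, augment the grammar with T' → T
I₀ = CLOSURE({ [T' → . T] }):
  [T' → . T] has the dot before T: add [T → . + + L], [T → . id +], [T → .]
No further items can be added.

I₀ = { [T → . + + L], [T → . id +], [T → .], [T' → . T] }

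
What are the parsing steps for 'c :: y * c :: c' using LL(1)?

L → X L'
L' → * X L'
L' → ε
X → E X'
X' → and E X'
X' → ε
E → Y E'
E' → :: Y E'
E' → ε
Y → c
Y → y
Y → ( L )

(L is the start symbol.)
Stack is shown with the top on the left.

Stack            Input              Action
------------------------------------------
L $              c :: y * c :: c $  output L → X L'
X L' $           c :: y * c :: c $  output X → E X'
E X' L' $        c :: y * c :: c $  output E → Y E'
Y E' X' L' $     c :: y * c :: c $  output Y → c
c E' X' L' $     c :: y * c :: c $  match 'c'
E' X' L' $       :: y * c :: c $    output E' → :: Y E'
:: Y E' X' L' $  :: y * c :: c $    match '::'
Y E' X' L' $     y * c :: c $       output Y → y
y E' X' L' $     y * c :: c $       match 'y'
E' X' L' $       * c :: c $         output E' → ε
X' L' $          * c :: c $         output X' → ε
L' $             * c :: c $         output L' → * X L'
* X L' $         * c :: c $         match '*'
X L' $           c :: c $           output X → E X'
E X' L' $        c :: c $           output E → Y E'
Y E' X' L' $     c :: c $           output Y → c
c E' X' L' $     c :: c $           match 'c'
E' X' L' $       :: c $             output E' → :: Y E'
:: Y E' X' L' $  :: c $             match '::'
Y E' X' L' $     c $                output Y → c
c E' X' L' $     c $                match 'c'
E' X' L' $       $                  output E' → ε
X' L' $          $                  output X' → ε
L' $             $                  output L' → ε
$                $                  accept

The string is accepted.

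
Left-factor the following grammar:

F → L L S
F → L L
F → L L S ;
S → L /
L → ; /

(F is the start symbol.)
F → L L F'
F' → S F''
F'' → ε
F'' → ;
F' → ε
S → L /
L → ; /

Left-factoring transforms A → αβ₁ | αβ₂ into A → αA' and A' → β₁ | β₂
(α is the longest common prefix among the alternatives). Repeat until
no nonterminal has two alternatives with a common prefix.

Round 1: F has alternatives sharing prefix 'L L'. Introduce F': F → L L F'
  Add: F' → S
  Add: F' → ε
  Add: F' → S ;

Round 2: F' has alternatives sharing prefix 'S'. Introduce F'': F' → S F''
  Add: F'' → ε
  Add: F'' → ;

No remaining common prefixes — done.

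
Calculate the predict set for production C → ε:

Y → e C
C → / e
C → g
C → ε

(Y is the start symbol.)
PREDICT(C → ε) = (FIRST(RHS) \ {ε}) ∪ (FOLLOW(C) if ε ∈ FIRST(RHS), i.e. RHS ⇒* ε)
The right-hand side is ε (FIRST(ε) = { ε }), so the predict set is FOLLOW(C) = { $ }
PREDICT(C → ε) = { $ }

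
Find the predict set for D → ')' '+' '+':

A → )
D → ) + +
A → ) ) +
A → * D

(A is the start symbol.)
{ ')' }

PREDICT(D → ')' '+' '+') = (FIRST(RHS) \ {ε}) ∪ (FOLLOW(D) if ε ∈ FIRST(RHS), i.e. RHS ⇒* ε)
FIRST(')' '+' '+') = { ')' }
ε ∉ FIRST(')' '+' '+'), so FOLLOW(D) is not added.
PREDICT(D → ')' '+' '+') = { ')' }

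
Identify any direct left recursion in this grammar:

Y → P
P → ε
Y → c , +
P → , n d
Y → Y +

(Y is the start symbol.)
Yes, Y is left-recursive

Direct left recursion occurs when N → N α for some non-terminal N (the right-hand side begins with the left-hand side itself).

Y → P: starts with P
P → ε: starts with ε
Y → c , +: starts with c
P → , n d: starts with ','
Y → Y +: LEFT RECURSIVE (starts with Y)

The grammar has direct left recursion on: Y.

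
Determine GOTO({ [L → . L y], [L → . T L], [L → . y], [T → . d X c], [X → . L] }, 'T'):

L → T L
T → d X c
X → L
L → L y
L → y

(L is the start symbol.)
{ [L → . L y], [L → . T L], [L → . y], [L → T . L], [T → . d X c] }

GOTO(I, 'T') = CLOSURE({ [A → αX.β] : [A → α.Xβ] ∈ I, X = 'T' })

Items with dot before 'T', with the dot advanced:
  [L → . T L] → [L → T . L]
Closure of the advanced items:
  [L → T . L] has the dot before L: add [L → . T L], [L → . L y], [L → . y]
  [L → . T L] has the dot before T: add [T → . d X c]

GOTO = { [L → . L y], [L → . T L], [L → . y], [L → T . L], [T → . d X c] }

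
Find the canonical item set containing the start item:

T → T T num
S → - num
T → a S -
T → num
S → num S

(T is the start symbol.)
{ [T → . T T num], [T → . a S -], [T → . num], [T' → . T] }

First, augment the grammar with T' → T
I₀ = CLOSURE({ [T' → . T] }):
  [T' → . T] has the dot before T: add [T → . T T num], [T → . a S -], [T → . num]
No further items can be added.

I₀ = { [T → . T T num], [T → . a S -], [T → . num], [T' → . T] }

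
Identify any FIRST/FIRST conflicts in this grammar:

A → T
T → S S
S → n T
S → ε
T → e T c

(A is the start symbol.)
No FIRST/FIRST conflicts.

A FIRST/FIRST conflict occurs when two productions N → α and N → β for the same non-terminal have FIRST(α) ∩ FIRST(β) ≠ ∅ (with ε ∈ FIRST of a nullable right-hand side, so two nullable alternatives also conflict).

FIRST sets of the non-terminals at (or reachable through a nullable prefix from) the front of some alternative:
  FIRST(S) = { 'n', ε }

Productions for T:
  T → S S: FIRST = { 'n', ε }
  T → e T c: FIRST = { 'e' }
Productions for S:
  S → n T: FIRST = { 'n' }
  S → ε: FIRST = { ε }
A has only one production, so no FIRST/FIRST conflict is possible there.

All alternatives of each non-terminal have pairwise disjoint FIRST sets.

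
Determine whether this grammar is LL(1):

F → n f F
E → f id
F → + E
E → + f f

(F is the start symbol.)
Yes, the grammar is LL(1).

A grammar is LL(1) if for each non-terminal N with multiple productions, the predict sets of those productions are pairwise disjoint, where PREDICT(N → α) = (FIRST(α) \ {ε}) ∪ (FOLLOW(N) if α ⇒* ε).

For F:
  PREDICT(F → n f F) = { 'n' }
  PREDICT(F → '+' E) = { '+' }
For E:
  PREDICT(E → f id) = { 'f' }
  PREDICT(E → '+' f f) = { '+' }

All predict sets are disjoint. The grammar IS LL(1).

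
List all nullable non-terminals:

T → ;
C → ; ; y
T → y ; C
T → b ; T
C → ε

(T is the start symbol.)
A non-terminal is nullable if it can derive ε (the empty string): either it has an ε-production, or it has a production whose right-hand side consists entirely of nullable non-terminals.

ε-productions: C → ε
So C is immediately nullable.
No further non-terminal can be added: every production for the remaining non-terminals contains a terminal or a non-nullable non-terminal.
Nullable = { 'C' }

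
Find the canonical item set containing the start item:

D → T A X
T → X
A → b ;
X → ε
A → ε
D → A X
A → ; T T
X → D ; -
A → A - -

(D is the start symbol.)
First, augment the grammar with D' → D
I₀ = CLOSURE({ [D' → . D] }):
  [D' → . D] has the dot before D: add [D → . T A X], [D → . A X]
  [D → . T A X] has the dot before T: add [T → . X]
  [D → . A X] has the dot before A: add [A → . b ;], [A → .], [A → . ; T T], [A → . A - -]
  [T → . X] has the dot before X: add [X → .], [X → . D ; -]
No further items can be added.

I₀ = { [A → . ; T T], [A → . A - -], [A → . b ;], [A → .], [D → . A X], [D → . T A X], [D' → . D], [T → . X], [X → . D ; -], [X → .] }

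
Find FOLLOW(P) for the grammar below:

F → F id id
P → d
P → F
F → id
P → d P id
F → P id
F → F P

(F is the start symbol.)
{ $, 'd', 'id' }

To compute FOLLOW(P), find every occurrence of P on a right-hand side N → α P β: add FIRST(β) \ {ε}, and if β is empty or nullable also add FOLLOW(N). Iterate to a fixed point.

In P → d P id: P is followed by id, add FIRST(id) \ {ε} = { 'id' }
In F → P id: P is followed by id, add FIRST(id) \ {ε} = { 'id' }
In F → F P: P is at the end, add FOLLOW(F)

The FOLLOW sets referred to above (computed the same way, to a fixed point):
  FOLLOW(F) = { $, 'd', 'id' }

Taking the union: FOLLOW(P) = { $, 'd', 'id' }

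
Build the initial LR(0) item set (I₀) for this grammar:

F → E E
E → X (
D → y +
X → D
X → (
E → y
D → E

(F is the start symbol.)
{ [D → . E], [D → . y +], [E → . X (], [E → . y], [F → . E E], [F' → . F], [X → . (], [X → . D] }

First, augment the grammar with F' → F
I₀ = CLOSURE({ [F' → . F] }):
  [F' → . F] has the dot before F: add [F → . E E]
  [F → . E E] has the dot before E: add [E → . X (], [E → . y]
  [E → . X (] has the dot before X: add [X → . D], [X → . (]
  [X → . D] has the dot before D: add [D → . y +], [D → . E]
No further items can be added.

I₀ = { [D → . E], [D → . y +], [E → . X (], [E → . y], [F → . E E], [F' → . F], [X → . (], [X → . D] }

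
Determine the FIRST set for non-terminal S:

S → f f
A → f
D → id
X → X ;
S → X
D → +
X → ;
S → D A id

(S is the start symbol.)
{ '+', ';', 'f', 'id' }

To compute FIRST(S), examine every production with S on the left-hand side, reading each right-hand side left to right until a non-nullable symbol is reached.

FIRST sets of the other non-terminals involved (by the same procedure, iterated to a fixed point):
  FIRST(X) = { ';' }
  FIRST(D) = { '+', 'id' }

From S → f f:
  - f is a terminal: add 'f' and stop
From S → X:
  - X is a non-terminal: add FIRST(X) \ {ε} = { ';' }
    X is not nullable, so stop
From S → D A id:
  - D is a non-terminal: add FIRST(D) \ {ε} = { '+', 'id' }
    D is not nullable, so stop

Collecting: FIRST(S) = { '+', ';', 'f', 'id' }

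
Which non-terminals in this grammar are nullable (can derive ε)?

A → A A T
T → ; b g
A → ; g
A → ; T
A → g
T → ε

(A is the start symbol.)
ε-productions: T → ε
So T is immediately nullable.
No further non-terminal can be added: every production for the remaining non-terminals contains a terminal or a non-nullable non-terminal.
Nullable = { 'T' }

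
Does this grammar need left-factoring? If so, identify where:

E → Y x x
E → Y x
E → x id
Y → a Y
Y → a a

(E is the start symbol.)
Yes, E has productions with common prefix 'Y x'; Y has productions with common prefix 'a'

Left-factoring is needed when two productions for the same non-terminal
share a common prefix on the right-hand side.

Productions for E:
  E → Y x x
  E → Y x
  E → x id
Productions for Y:
  Y → a Y
  Y → a a

Found common prefix 'Y x' in productions for E
Found common prefix 'a' in productions for Y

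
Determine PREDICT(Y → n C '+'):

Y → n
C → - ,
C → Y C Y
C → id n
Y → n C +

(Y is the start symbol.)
PREDICT(Y → n C '+') = (FIRST(RHS) \ {ε}) ∪ (FOLLOW(Y) if ε ∈ FIRST(RHS), i.e. RHS ⇒* ε)
FIRST(n C '+') = { 'n' }
ε ∉ FIRST(n C '+'), so FOLLOW(Y) is not added.
PREDICT(Y → n C '+') = { 'n' }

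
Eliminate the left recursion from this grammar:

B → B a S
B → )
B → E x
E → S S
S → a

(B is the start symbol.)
B is directly left-recursive. The standard transformation for
  A → A α₁ | ... | A α_m | β₁ | ... | β_n
is
  A  → β₁ A' | ... | β_n A'
  A' → α₁ A' | ... | α_m A' | ε

B → ) becomes B → ) B'
B → E x becomes B → E x B'
B → B a S becomes B' → a S B'
Add B' → ε

Productions for other non-terminals are unchanged:
  E → S S
  S → a

Resulting grammar:
B → ) B'
B → E x B'
B' → a S B'
B' → ε
E → S S
S → a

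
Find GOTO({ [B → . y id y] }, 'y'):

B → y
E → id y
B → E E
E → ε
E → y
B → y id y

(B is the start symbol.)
GOTO(I, 'y') = CLOSURE({ [A → αX.β] : [A → α.Xβ] ∈ I, X = 'y' })

Items with dot before 'y', with the dot advanced:
  [B → . y id y] → [B → y . id y]
Closure adds nothing (no advanced item has the dot before a non-terminal).

GOTO = { [B → y . id y] }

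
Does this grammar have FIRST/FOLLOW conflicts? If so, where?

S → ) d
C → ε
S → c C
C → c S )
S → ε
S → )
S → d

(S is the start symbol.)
Nullable non-terminals: C, S.

C: nullable alternative(s) C → ε; FOLLOW(C) = { $, ')' }
  C → ε: FIRST \ {ε} = { } — this is the only nullable alternative, skip
  C → c S ): FIRST \ {ε} = { 'c' } — disjoint from FOLLOW(C)

S: nullable alternative(s) S → ε; FOLLOW(S) = { $, ')' }
  S → ) d: FIRST \ {ε} = { ')' } — overlaps FOLLOW(S) on { ')' }: CONFLICT
  S → c C: FIRST \ {ε} = { 'c' } — disjoint from FOLLOW(S)
  S → ε: FIRST \ {ε} = { } — this is the only nullable alternative, skip
  S → ): FIRST \ {ε} = { ')' } — overlaps FOLLOW(S) on { ')' }: CONFLICT
  S → d: FIRST \ {ε} = { 'd' } — disjoint from FOLLOW(S)

So the grammar has 2 FIRST/FOLLOW conflicts (marked CONFLICT above).

Answer: Yes. S → ')' d with FOLLOW(S) on { ')' }; S → ')' with FOLLOW(S) on { ')' }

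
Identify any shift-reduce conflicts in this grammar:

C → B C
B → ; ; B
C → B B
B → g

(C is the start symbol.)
Yes — I5: [C → B B .] vs [B → . ; ; B]

Augment with C' → C and build the canonical LR(0) collection (I0 = CLOSURE({[C' → . C]}), then GOTO on every symbol after a dot until no new states appear). It has 9 states:
  I0: { [B → . ; ; B], [B → . g], [C → . B B], [C → . B C], [C' → . C] }  — shift
  I1: { [B → ; . ; B] }  — shift
  I2: { [B → . ; ; B], [B → . g], [C → . B B], [C → . B C], [C → B . B], [C → B . C] }  — shift
  I3: { [C' → C .] }  — accept
  I4: { [B → g .] }  — reduce
  I5: { [B → . ; ; B], [B → . g], [C → . B B], [C → . B C], [C → B . B], [C → B . C], [C → B B .] }  — shift, reduce
  I6: { [C → B C .] }  — reduce
  I7: { [B → . ; ; B], [B → . g], [B → ; ; . B] }  — shift
  I8: { [B → ; ; B .] }  — reduce

I5 contains reduce item [C → B B .] and shift items [B → . ; ; B], [B → . g] — shift-reduce conflict.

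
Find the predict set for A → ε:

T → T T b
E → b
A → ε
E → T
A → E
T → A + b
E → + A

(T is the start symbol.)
PREDICT(A → ε) = (FIRST(RHS) \ {ε}) ∪ (FOLLOW(A) if ε ∈ FIRST(RHS), i.e. RHS ⇒* ε)
The right-hand side is ε (FIRST(ε) = { ε }), so the predict set is FOLLOW(A) = { '+' }
PREDICT(A → ε) = { '+' }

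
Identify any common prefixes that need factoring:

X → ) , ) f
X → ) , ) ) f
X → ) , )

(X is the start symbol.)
Yes, X has productions with common prefix ') , )'

Left-factoring is needed when two productions for the same non-terminal
share a common prefix on the right-hand side.

Productions for X:
  X → ) , ) f
  X → ) , ) ) f
  X → ) , )

Found common prefix ') , )' in productions for X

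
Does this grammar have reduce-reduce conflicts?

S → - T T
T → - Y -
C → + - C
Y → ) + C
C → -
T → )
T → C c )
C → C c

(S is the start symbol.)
No reduce-reduce conflicts

A reduce-reduce conflict occurs when an LR(0) state has two complete items [A → α .] and [B → β .] — both call for a reduction, and with no lookahead the parser cannot choose between them.

Augment with S' → S and build the canonical LR(0) collection (I0 = CLOSURE({[S' → . S]}), then GOTO on every symbol after a dot until no new states appear). It has 20 states:
  I0: { [S → . - T T], [S' → . S] }  — shift
  I1: { [C → . + - C], [C → . -], [C → . C c], [S → - . T T], [T → . )], [T → . - Y -], [T → . C c )] }  — shift
  I2: { [S' → S .] }  — accept
  I3: { [T → ) .] }  — reduce
  I4: { [C → + . - C] }  — shift
  I5: { [C → - .], [T → - . Y -], [Y → . ) + C] }  — shift, reduce
  I6: { [C → C . c], [T → C . c )] }  — shift
  I7: { [C → . + - C], [C → . -], [C → . C c], [S → - T . T], [T → . )], [T → . - Y -], [T → . C c )] }  — shift
  I8: { [S → - T T .] }  — reduce
  I9: { [C → C c .], [T → C c . )] }  — shift, reduce
  I10: { [T → C c ) .] }  — reduce
  I11: { [Y → ) . + C] }  — shift
  I12: { [T → - Y . -] }  — shift
  I13: { [T → - Y - .] }  — reduce
  I14: { [C → . + - C], [C → . -], [C → . C c], [Y → ) + . C] }  — shift
  I15: { [C → - .] }  — reduce
  I16: { [C → C . c], [Y → ) + C .] }  — shift, reduce
  I17: { [C → C c .] }  — reduce
  I18: { [C → + - . C], [C → . + - C], [C → . -], [C → . C c] }  — shift
  I19: { [C → + - C .], [C → C . c] }  — shift, reduce

No state contains more than one complete item.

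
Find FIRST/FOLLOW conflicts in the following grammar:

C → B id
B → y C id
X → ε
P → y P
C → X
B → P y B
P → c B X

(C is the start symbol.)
Nullable non-terminals: C, X.
FIRST sets used below: FIRST(B) = { 'c', 'y' }, FIRST(X) = { ε }

C: nullable alternative(s) C → X; FOLLOW(C) = { $, 'id' }
  C → B id: FIRST \ {ε} = { 'c', 'y' } — disjoint from FOLLOW(C)
  C → X: FIRST \ {ε} = { } — this is the only nullable alternative, skip
X has a nullable alternative but only one production, so nothing to check.

B, P have no nullable alternative, so no FIRST/FOLLOW check is needed there.

No FIRST/FOLLOW conflicts found.

Answer: No FIRST/FOLLOW conflicts.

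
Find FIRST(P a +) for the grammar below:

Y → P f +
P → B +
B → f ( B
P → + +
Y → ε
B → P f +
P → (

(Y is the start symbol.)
FIRST sets of the non-terminals involved (from the grammar, by fixed-point iteration):
  FIRST(P) = { '(', '+', 'f' }

To compute FIRST(P a +), process the symbols left to right:
Symbol P is a non-terminal. Add FIRST(P) \ {ε} = { '(', '+', 'f' }
P is not nullable (ε ∉ FIRST(P)), so stop here.
FIRST(P a +) = { '(', '+', 'f' }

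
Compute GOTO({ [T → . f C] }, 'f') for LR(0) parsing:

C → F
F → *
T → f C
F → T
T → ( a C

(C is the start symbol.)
{ [C → . F], [F → . *], [F → . T], [T → . ( a C], [T → . f C], [T → f . C] }

GOTO(I, 'f') = CLOSURE({ [A → αX.β] : [A → α.Xβ] ∈ I, X = 'f' })

Items with dot before 'f', with the dot advanced:
  [T → . f C] → [T → f . C]
Closure of the advanced items:
  [T → f . C] has the dot before C: add [C → . F]
  [C → . F] has the dot before F: add [F → . *], [F → . T]
  [F → . T] has the dot before T: add [T → . f C], [T → . ( a C]

GOTO = { [C → . F], [F → . *], [F → . T], [T → . ( a C], [T → . f C], [T → f . C] }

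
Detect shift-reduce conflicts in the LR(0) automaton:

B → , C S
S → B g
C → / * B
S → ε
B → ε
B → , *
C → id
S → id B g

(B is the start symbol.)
A shift-reduce conflict occurs when an LR(0) state has both:
  - a complete (reduce) item [A → α .] (dot at the end), and
  - a shift item [B → β . c γ] (dot before a terminal).

Augment with B' → B and build the canonical LR(0) collection (I0 = CLOSURE({[B' → . B]}), then GOTO on every symbol after a dot until no new states appear). It has 15 states:
  I0: { [B → . , *], [B → . , C S], [B → .], [B' → . B] }  — shift, reduce
  I1: { [B → , . *], [B → , . C S], [C → . / * B], [C → . id] }  — shift
  I2: { [B' → B .] }  — accept
  I3: { [B → , * .] }  — reduce
  I4: { [C → / . * B] }  — shift
  I5: { [B → , C . S], [B → . , *], [B → . , C S], [B → .], [S → . B g], [S → . id B g], [S → .] }  — shift, 2 reduces
  I6: { [C → id .] }  — reduce
  I7: { [S → B . g] }  — shift
  I8: { [B → , C S .] }  — reduce
  I9: { [B → . , *], [B → . , C S], [B → .], [S → id . B g] }  — shift, reduce
  I10: { [S → id B . g] }  — shift
  I11: { [S → id B g .] }  — reduce
  I12: { [S → B g .] }  — reduce
  I13: { [B → . , *], [B → . , C S], [B → .], [C → / * . B] }  — shift, reduce
  I14: { [C → / * B .] }  — reduce

I0 contains reduce item [B → .] and shift items [B → . , *], [B → . , C S] — shift-reduce conflict.
I5 contains reduce items [B → .], [S → .] and shift items [B → . , *], [B → . , C S], [S → . id B g] — shift-reduce conflict.
I9 contains reduce item [B → .] and shift items [B → . , *], [B → . , C S] — shift-reduce conflict.
I13 contains reduce item [B → .] and shift items [B → . , *], [B → . , C S] — shift-reduce conflict.

Answer: Yes — I0: [B → .] vs [B → . , *]; I5: [B → .] vs [B → . , *]; I9: [B → .] vs [B → . , *]; I13: [B → .] vs [B → . , *]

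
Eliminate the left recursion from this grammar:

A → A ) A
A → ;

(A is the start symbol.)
A is directly left-recursive. The standard transformation for
  A → A α₁ | ... | A α_m | β₁ | ... | β_n
is
  A  → β₁ A' | ... | β_n A'
  A' → α₁ A' | ... | α_m A' | ε

A → ; becomes A → ; A'
A → A ) A becomes A' → ) A A'
Add A' → ε

Resulting grammar:
A → ; A'
A' → ) A A'
A' → ε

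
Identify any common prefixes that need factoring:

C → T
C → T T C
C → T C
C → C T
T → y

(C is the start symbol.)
Yes, C has productions with common prefix 'T'

Left-factoring is needed when two productions for the same non-terminal
share a common prefix on the right-hand side.

Productions for C:
  C → T
  C → T T C
  C → T C
  C → C T

Found common prefix 'T' in productions for C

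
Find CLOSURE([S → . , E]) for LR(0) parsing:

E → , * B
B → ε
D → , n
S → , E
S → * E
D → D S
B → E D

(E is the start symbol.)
{ [S → . , E] }

To compute CLOSURE, for each item [A → α.Bβ] where B is a non-terminal, add [B → .γ] for all productions B → γ; repeat for the newly added items until nothing changes.

Start with: [S → . , E]
The dot precedes the terminal ',', so nothing is added.

CLOSURE = { [S → . , E] }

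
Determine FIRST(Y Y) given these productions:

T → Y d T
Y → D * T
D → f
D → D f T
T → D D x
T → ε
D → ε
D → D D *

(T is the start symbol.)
FIRST sets of the non-terminals involved (from the grammar, by fixed-point iteration):
  FIRST(Y) = { '*', 'f' }

To compute FIRST(Y Y), process the symbols left to right:
Symbol Y is a non-terminal. Add FIRST(Y) \ {ε} = { '*', 'f' }
Y is not nullable (ε ∉ FIRST(Y)), so stop here.
FIRST(Y Y) = { '*', 'f' }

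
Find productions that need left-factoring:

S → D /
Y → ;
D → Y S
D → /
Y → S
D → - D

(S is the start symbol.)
No, left-factoring is not needed

Left-factoring is needed when two productions for the same non-terminal
share a common prefix on the right-hand side.

Productions for Y:
  Y → ;
  Y → S
Productions for D:
  D → Y S
  D → /
  D → - D

No common prefixes found.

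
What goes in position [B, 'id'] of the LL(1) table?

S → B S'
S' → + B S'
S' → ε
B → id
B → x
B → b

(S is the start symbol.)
B → id

To find M[B, 'id'], we find productions for B where 'id' is in the predict set (PREDICT(N → α) = (FIRST(α) \ {ε}) ∪ (FOLLOW(N) if α ⇒* ε)).

B → id: PREDICT = { 'id' }
  'id' is in predict set, so this production goes in M[B, 'id']
B → x: PREDICT = { 'x' }
B → b: PREDICT = { 'b' }

M[B, 'id'] = B → id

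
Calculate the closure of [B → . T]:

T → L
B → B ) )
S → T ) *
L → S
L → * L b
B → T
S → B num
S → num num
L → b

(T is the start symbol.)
To compute CLOSURE, for each item [A → α.Bβ] where B is a non-terminal, add [B → .γ] for all productions B → γ; repeat for the newly added items until nothing changes.

Start with: [B → . T]
  [B → . T] has the dot before T: add [T → . L]
  [T → . L] has the dot before L: add [L → . S], [L → . * L b], [L → . b]
  [L → . S] has the dot before S: add [S → . T ) *], [S → . B num], [S → . num num]
  [S → . B num] has the dot before B: add [B → . B ) )]
No further items can be added.

CLOSURE = { [B → . B ) )], [B → . T], [L → . * L b], [L → . S], [L → . b], [S → . B num], [S → . T ) *], [S → . num num], [T → . L] }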